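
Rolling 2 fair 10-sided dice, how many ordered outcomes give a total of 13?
Coefficient of x^13 in (x + x² + ... + x^10)^2. By inclusion-exclusion on dice exceeding 10: Σ_j (-1)^j C(2,j)·C(13-1-10j, 1) = C(2,0)·C(12,1) - C(2,1)·C(2,1) = 1·12 - 2·2 = 8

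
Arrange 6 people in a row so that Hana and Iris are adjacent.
Treat as block: (6-1)! × 2! = 120 × 2 = 240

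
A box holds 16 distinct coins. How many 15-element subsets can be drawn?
C(16,15) = 16!/(15!×1!) = 16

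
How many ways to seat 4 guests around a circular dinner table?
Circular: fix one position, arrange the rest. (4-1)! = 6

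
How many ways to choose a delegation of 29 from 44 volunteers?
C(44,29) = 44!/(29!×15!) = 229911617056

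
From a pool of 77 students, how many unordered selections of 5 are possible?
C(77,5) = 77!/(5!×72!) = 19757815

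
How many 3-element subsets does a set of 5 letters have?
C(5,3) = 5!/(3!×2!) = 10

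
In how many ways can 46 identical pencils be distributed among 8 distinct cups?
C(46+8-1, 8-1) = C(53, 7) = 154143080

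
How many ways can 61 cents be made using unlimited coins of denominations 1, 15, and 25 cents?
Coefficient of x^61 in 1/(1-x^1) · 1/(1-x^15) · 1/(1-x^25). Case on j = number of 25-cent coins (j = 0..2); remainder r = 61 - 25j is made from {1,15} in ⌊r/15⌋+1 ways. r = 61, 36, 11 → 5 + 3 + 1 = 9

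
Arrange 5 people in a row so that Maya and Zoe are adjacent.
Treat as block: (5-1)! × 2! = 24 × 2 = 48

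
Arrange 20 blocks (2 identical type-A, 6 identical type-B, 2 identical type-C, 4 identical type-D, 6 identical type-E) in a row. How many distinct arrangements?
20! / (2! × 6! × 2! × 4! × 6!) = 48886437600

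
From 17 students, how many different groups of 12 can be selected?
C(17,12) = 17!/(12!×5!) = 6188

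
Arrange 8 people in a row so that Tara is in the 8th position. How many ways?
Fix one position: (8-1)! = 5040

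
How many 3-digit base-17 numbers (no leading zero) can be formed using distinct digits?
First digit: 16 choices (nonzero). Then descending: 16 × 16 × 15 = 3840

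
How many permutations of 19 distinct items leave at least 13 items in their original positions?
Exactly j fixed points: C(19,j)·!(19-j); sum over j ≥ 13 (derangement numbers via !m = (m-1)·(!(m-1) + !(m-2)): !0..!6 = 1, 0, 1, 2, 9, 44, 265). Σ_{j=13}^{19} C(19,j)·!(19-j) = C(19,13)·!6 + C(19,14)·!5 + C(19,15)·!4 + C(19,16)·!3 + C(19,17)·!2 + C(19,18)·!1 + C(19,19)·!0 = 27132·265 + 11628·44 + 3876·9 + 969·2 + 171·1 + 19·0 + 1·1 = 7738606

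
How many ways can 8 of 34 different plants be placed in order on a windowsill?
P(34,8) = 34!/(34-8)! = 732058145280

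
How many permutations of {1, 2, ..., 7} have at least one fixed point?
Complement of the derangements. !7 = Σ_{j=0}^{7} (-1)^j·7!/j! = 5040 - 5040 + 2520 - 840 + 210 - 42 + 7 - 1 = 1854. 7! - !7 = 5040 - 1854 = 3186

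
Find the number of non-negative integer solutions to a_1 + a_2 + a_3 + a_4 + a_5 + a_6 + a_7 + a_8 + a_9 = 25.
C(25+9-1, 9-1) = C(33, 8) = 13884156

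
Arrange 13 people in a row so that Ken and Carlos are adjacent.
Treat as block: (13-1)! × 2! = 479001600 × 2 = 958003200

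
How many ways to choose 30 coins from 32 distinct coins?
C(32,30) = 32!/(30!×2!) = 496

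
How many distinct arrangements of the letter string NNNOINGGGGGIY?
13! / (1! × 5! × 1! × 2! × 4!) = 1081080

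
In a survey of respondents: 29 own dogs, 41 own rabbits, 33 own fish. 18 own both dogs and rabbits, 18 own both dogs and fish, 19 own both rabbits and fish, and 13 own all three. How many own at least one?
|A∪B∪C| = 29+41+33-18-18-19+13 = 61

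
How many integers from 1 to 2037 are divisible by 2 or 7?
⌊2037/2⌋ + ⌊2037/7⌋ - ⌊2037/14⌋ = 1018 + 291 - 145 = 1164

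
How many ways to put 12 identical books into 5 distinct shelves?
C(12+5-1, 5-1) = C(16, 4) = 1820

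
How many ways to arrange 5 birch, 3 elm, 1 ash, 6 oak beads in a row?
15! / (5! × 3! × 1! × 6!) = 2522520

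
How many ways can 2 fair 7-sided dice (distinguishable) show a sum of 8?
Coefficient of x^8 in (x + x² + ... + x^7)^2. By inclusion-exclusion on dice exceeding 7: Σ_j (-1)^j C(2,j)·C(8-1-7j, 1) = C(2,0)·C(7,1) = 1·7 = 7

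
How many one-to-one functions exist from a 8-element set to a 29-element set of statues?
P(29,8) = 29!/(29-8)! = 173059286400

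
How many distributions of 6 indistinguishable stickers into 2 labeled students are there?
C(6+2-1, 2-1) = C(7, 1) = 7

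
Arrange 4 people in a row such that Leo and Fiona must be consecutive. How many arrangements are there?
Treat the 2 as one block: (4-2+1)! × 2! = 6 × 2 = 12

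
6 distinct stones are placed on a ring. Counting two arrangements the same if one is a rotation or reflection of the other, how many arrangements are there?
(6-1)!/2 = 120/2 = 60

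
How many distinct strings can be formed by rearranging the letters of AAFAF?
5! / (3! × 2!) = 10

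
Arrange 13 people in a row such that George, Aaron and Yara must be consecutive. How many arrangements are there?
Treat the 3 as one block: (13-3+1)! × 3! = 39916800 × 6 = 239500800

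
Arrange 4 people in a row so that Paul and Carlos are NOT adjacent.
Total - adjacent = 4! - (4-1)!×2 = 24 - 12 = 12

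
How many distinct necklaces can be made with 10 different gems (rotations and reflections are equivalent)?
(10-1)!/2 = 362880/2 = 181440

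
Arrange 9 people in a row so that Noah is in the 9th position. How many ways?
Fix one position: (9-1)! = 40320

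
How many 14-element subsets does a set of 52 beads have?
C(52,14) = 52!/(14!×38!) = 1768966344600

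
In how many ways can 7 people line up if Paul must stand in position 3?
Fix one position: (7-1)! = 720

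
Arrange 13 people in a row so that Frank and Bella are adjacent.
Treat as block: (13-1)! × 2! = 479001600 × 2 = 958003200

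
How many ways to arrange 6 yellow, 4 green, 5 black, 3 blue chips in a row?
18! / (6! × 4! × 5! × 3!) = 514594080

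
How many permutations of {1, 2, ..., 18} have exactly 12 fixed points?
Choose the 12 fixed points C(18,12) = 18564, derange the rest: !6 = Σ_{j=0}^{6} (-1)^j·6!/j! = 720 - 720 + 360 - 120 + 30 - 6 + 1 = 265. Product = 18564 × 265 = 4919460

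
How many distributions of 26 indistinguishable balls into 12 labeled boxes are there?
C(26+12-1, 12-1) = C(37, 11) = 854992152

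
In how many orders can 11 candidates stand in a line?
11! = 39916800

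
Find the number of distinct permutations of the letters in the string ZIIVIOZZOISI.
12! / (1! × 5! × 2! × 1! × 3!) = 332640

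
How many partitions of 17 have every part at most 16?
Let r_j(i) = number of partitions of i into parts ≤ j, for i = 0..17. r_1(i) = 1 for all i; r_j(i) = r_{j-1}(i) + r_j(i-j). Rows j = 2..16: ≤2: 1 1 2 2 3 3 4 4 5 5 6 6 7 7 8 8 9 9; ≤3: 1 1 2 3 4 5 7 8 10 12 14 16 19 21 24 27 30 33; ≤4: 1 1 2 3 5 6 9 11 15 18 23 27 34 39 47 54 64 72; ≤5: 1 1 2 3 5 7 10 13 18 23 30 37 47 57 70 84 101 119; ≤6: 1 1 2 3 5 7 11 14 20 26 35 44 58 71 90 110 136 163; ≤7: 1 1 2 3 5 7 11 15 21 28 38 49 65 82 105 131 164 201; ≤8: 1 1 2 3 5 7 11 15 22 29 40 52 70 89 116 146 186 230; ≤9: 1 1 2 3 5 7 11 15 22 30 41 54 73 94 123 157 201 252; ≤10: 1 1 2 3 5 7 11 15 22 30 42 55 75 97 128 164 212 267; ≤11: 1 1 2 3 5 7 11 15 22 30 42 56 76 99 131 169 219 278; ≤12: 1 1 2 3 5 7 11 15 22 30 42 56 77 100 133 172 224 285; ≤13: 1 1 2 3 5 7 11 15 22 30 42 56 77 101 134 174 227 290; ≤14: 1 1 2 3 5 7 11 15 22 30 42 56 77 101 135 175 229 293; ≤15: 1 1 2 3 5 7 11 15 22 30 42 56 77 101 135 176 230 295; ≤16: 1 1 2 3 5 7 11 15 22 30 42 56 77 101 135 176 231 296. r_16(17) = 296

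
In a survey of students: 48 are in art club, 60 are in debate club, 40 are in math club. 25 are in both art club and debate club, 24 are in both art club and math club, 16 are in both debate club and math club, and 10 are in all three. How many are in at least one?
|A∪B∪C| = 48+60+40-25-24-16+10 = 93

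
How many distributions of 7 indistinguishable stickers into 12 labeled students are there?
C(7+12-1, 12-1) = C(18, 11) = 31824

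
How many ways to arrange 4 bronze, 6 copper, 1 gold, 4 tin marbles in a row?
15! / (4! × 6! × 1! × 4!) = 3153150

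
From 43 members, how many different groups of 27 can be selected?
C(43,27) = 43!/(27!×16!) = 265182149218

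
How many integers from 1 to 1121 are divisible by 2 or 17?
⌊1121/2⌋ + ⌊1121/17⌋ - ⌊1121/34⌋ = 560 + 65 - 32 = 593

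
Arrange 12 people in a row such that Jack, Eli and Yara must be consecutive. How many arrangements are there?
Treat the 3 as one block: (12-3+1)! × 3! = 3628800 × 6 = 21772800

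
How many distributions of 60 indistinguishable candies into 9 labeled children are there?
C(60+9-1, 9-1) = C(68, 8) = 7392009768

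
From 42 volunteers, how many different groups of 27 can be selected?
C(42,27) = 42!/(27!×15!) = 98672427616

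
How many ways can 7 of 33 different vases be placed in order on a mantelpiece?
P(33,7) = 33!/(33-7)! = 21531121920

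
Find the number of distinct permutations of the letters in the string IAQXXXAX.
8! / (1! × 2! × 1! × 4!) = 840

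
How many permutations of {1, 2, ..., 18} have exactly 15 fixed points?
Choose the 15 fixed points C(18,15) = 816, derange the rest: !3 = Σ_{j=0}^{3} (-1)^j·3!/j! = 6 - 6 + 3 - 1 = 2. Product = 816 × 2 = 1632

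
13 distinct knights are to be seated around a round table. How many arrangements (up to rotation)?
Circular: fix one position, arrange the rest. (13-1)! = 479001600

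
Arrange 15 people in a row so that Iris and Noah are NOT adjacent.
Total - adjacent = 15! - (15-1)!×2 = 1307674368000 - 174356582400 = 1133317785600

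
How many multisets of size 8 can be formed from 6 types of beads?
C(8+6-1, 6-1) = C(13, 5) = 1287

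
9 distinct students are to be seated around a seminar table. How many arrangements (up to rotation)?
Circular: fix one position, arrange the rest. (9-1)! = 40320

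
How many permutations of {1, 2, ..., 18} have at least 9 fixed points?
Exactly j fixed points: C(18,j)·!(18-j); sum over j ≥ 9 (derangement numbers via !m = (m-1)·(!(m-1) + !(m-2)): !0..!9 = 1, 0, 1, 2, 9, 44, 265, 1854, 14833, 133496). Σ_{j=9}^{18} C(18,j)·!(18-j) = C(18,9)·!9 + C(18,10)·!8 + C(18,11)·!7 + C(18,12)·!6 + C(18,13)·!5 + C(18,14)·!4 + C(18,15)·!3 + C(18,16)·!2 + C(18,17)·!1 + C(18,18)·!0 = 48620·133496 + 43758·14833 + 31824·1854 + 18564·265 + 8568·44 + 3060·9 + 816·2 + 153·1 + 18·0 + 1·1 = 7203965408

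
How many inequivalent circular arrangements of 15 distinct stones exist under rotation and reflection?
(15-1)!/2 = 87178291200/2 = 43589145600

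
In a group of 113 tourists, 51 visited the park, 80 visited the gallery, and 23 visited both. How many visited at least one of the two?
|A∪B| = |A| + |B| - |A∩B| = 51 + 80 - 23 = 108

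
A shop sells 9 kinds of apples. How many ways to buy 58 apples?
C(58+9-1, 9-1) = C(66, 8) = 5743572120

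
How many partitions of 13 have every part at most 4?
Let r_j(i) = number of partitions of i into parts ≤ j, for i = 0..13. r_1(i) = 1 for all i; r_j(i) = r_{j-1}(i) + r_j(i-j). Rows j = 2..4: ≤2: 1 1 2 2 3 3 4 4 5 5 6 6 7 7; ≤3: 1 1 2 3 4 5 7 8 10 12 14 16 19 21; ≤4: 1 1 2 3 5 6 9 11 15 18 23 27 34 39. r_4(13) = 39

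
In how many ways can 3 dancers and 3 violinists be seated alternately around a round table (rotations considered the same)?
Fix one of the dancers: (3-1)! ways for the remaining dancers, × 3! ways for the violinists = 2 × 6 = 12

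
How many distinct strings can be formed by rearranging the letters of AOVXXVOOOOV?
11! / (5! × 1! × 2! × 3!) = 27720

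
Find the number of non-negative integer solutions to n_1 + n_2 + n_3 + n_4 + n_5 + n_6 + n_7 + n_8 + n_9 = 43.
C(43+9-1, 9-1) = C(51, 8) = 636763050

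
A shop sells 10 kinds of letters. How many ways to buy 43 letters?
C(43+10-1, 10-1) = C(52, 9) = 3679075400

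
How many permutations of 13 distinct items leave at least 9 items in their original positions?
Exactly j fixed points: C(13,j)·!(13-j); sum over j ≥ 9 (derangement numbers via !m = (m-1)·(!(m-1) + !(m-2)): !0..!4 = 1, 0, 1, 2, 9). Σ_{j=9}^{13} C(13,j)·!(13-j) = C(13,9)·!4 + C(13,10)·!3 + C(13,11)·!2 + C(13,12)·!1 + C(13,13)·!0 = 715·9 + 286·2 + 78·1 + 13·0 + 1·1 = 7086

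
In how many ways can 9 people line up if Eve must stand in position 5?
Fix one position: (9-1)! = 40320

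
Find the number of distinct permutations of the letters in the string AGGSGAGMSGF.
11! / (2! × 5! × 1! × 2! × 1!) = 83160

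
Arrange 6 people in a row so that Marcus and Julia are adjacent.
Treat as block: (6-1)! × 2! = 120 × 2 = 240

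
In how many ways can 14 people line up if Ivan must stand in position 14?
Fix one position: (14-1)! = 6227020800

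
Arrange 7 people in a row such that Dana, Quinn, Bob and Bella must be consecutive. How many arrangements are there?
Treat the 4 as one block: (7-4+1)! × 4! = 24 × 24 = 576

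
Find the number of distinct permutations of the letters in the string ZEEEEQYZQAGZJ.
13! / (1! × 3! × 1! × 1! × 2! × 1! × 4!) = 21621600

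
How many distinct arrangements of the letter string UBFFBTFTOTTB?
12! / (1! × 3! × 1! × 3! × 4!) = 554400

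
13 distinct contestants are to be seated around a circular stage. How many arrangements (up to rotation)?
Circular: fix one position, arrange the rest. (13-1)! = 479001600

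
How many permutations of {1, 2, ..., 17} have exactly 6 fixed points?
Choose the 6 fixed points C(17,6) = 12376, derange the rest: !11 = Σ_{j=0}^{11} (-1)^j·11!/j! = 39916800 - 39916800 + 19958400 - 6652800 + 1663200 - 332640 + 55440 - 7920 + 990 - 110 + 11 - 1 = 14684570. Product = 12376 × 14684570 = 181736238320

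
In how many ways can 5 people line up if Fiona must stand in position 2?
Fix one position: (5-1)! = 24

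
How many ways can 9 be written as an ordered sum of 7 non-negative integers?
C(9+7-1, 7-1) = C(15, 6) = 5005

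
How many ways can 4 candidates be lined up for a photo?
4! = 24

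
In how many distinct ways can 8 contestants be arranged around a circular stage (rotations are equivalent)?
Circular: fix one position, arrange the rest. (8-1)! = 5040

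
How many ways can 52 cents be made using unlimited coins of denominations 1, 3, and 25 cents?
Coefficient of x^52 in 1/(1-x^1) · 1/(1-x^3) · 1/(1-x^25). Case on j = number of 25-cent coins (j = 0..2); remainder r = 52 - 25j is made from {1,3} in ⌊r/3⌋+1 ways. r = 52, 27, 2 → 18 + 10 + 1 = 29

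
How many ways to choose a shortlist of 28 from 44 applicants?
C(44,28) = 44!/(28!×16!) = 416714805914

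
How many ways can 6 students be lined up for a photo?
6! = 720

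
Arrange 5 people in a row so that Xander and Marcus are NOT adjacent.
Total - adjacent = 5! - (5-1)!×2 = 120 - 48 = 72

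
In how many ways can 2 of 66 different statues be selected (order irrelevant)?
C(66,2) = 66!/(2!×64!) = 2145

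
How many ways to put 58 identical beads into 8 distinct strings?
C(58+8-1, 8-1) = C(65, 7) = 696190560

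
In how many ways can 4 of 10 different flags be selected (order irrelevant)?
C(10,4) = 10!/(4!×6!) = 210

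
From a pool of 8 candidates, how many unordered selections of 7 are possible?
C(8,7) = 8!/(7!×1!) = 8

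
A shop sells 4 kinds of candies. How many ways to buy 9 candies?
C(9+4-1, 4-1) = C(12, 3) = 220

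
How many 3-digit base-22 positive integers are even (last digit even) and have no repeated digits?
Last∈{0,2,4,6,8,10,12,14,16,18,20}. Last=0: 420. Last nonzero: 10×20×P(20,1) = 4000. Total = 4420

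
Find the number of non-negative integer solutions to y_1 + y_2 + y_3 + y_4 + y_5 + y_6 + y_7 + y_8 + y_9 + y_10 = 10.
C(10+10-1, 10-1) = C(19, 9) = 92378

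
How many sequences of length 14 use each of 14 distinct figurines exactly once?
14! = 87178291200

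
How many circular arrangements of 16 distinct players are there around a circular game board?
Circular: fix one position, arrange the rest. (16-1)! = 1307674368000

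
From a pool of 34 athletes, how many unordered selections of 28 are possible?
C(34,28) = 34!/(28!×6!) = 1344904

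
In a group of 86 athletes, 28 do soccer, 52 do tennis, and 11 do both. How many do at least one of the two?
|A∪B| = |A| + |B| - |A∩B| = 28 + 52 - 11 = 69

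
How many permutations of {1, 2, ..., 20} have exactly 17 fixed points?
Choose the 17 fixed points C(20,17) = 1140, derange the rest: !3 = Σ_{j=0}^{3} (-1)^j·3!/j! = 6 - 6 + 3 - 1 = 2. Product = 1140 × 2 = 2280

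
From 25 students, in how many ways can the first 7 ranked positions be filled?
P(25,7) = 25!/(25-7)! = 2422728000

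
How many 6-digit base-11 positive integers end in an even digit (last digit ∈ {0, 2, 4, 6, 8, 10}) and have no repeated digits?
Last∈{0,2,4,6,8,10}. Last=0: 30240. Last nonzero: 5×9×P(9,4) = 136080. Total = 166320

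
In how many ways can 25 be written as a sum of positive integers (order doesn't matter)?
Pentagonal recurrence p(n) = p(n-1) + p(n-2) - p(n-5) - p(n-7) + p(n-12) + p(n-15) - ... gives p(0..24) = 1, 1, 2, 3, 5, 7, 11, 15, 22, 30, 42, 56, 77, 101, 135, 176, 231, 297, 385, 490, 627, 792, 1002, 1255, 1575. p(25) = p(24) + p(23) - p(20) - p(18) + p(13) + p(10) - p(3) = 1575 + 1255 - 627 - 385 + 101 + 42 - 3 = 1958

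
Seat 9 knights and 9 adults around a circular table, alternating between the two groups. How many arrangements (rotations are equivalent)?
Fix one of the knights: (9-1)! ways for the remaining knights, × 9! ways for the adults = 40320 × 362880 = 14631321600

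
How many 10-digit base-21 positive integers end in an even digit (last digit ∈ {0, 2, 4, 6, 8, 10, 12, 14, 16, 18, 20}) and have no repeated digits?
Last∈{0,2,4,6,8,10,12,14,16,18,20}. Last=0: 60949324800. Last nonzero: 10×19×P(19,8) = 579018585600. Total = 639967910400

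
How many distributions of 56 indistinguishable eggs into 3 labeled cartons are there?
C(56+3-1, 3-1) = C(58, 2) = 1653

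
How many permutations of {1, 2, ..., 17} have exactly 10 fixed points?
Choose the 10 fixed points C(17,10) = 19448, derange the rest: !7 = Σ_{j=0}^{7} (-1)^j·7!/j! = 5040 - 5040 + 2520 - 840 + 210 - 42 + 7 - 1 = 1854. Product = 19448 × 1854 = 36056592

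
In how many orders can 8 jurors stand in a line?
8! = 40320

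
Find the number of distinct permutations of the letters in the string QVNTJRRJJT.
10! / (1! × 1! × 3! × 1! × 2! × 2!) = 151200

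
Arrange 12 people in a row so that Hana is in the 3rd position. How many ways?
Fix one position: (12-1)! = 39916800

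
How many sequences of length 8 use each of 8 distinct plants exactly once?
8! = 40320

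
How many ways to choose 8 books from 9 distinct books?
C(9,8) = 9!/(8!×1!) = 9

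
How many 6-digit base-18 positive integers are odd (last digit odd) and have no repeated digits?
Last∈{1,3,5,7,9,11,13,15,17}. Last=0: 0. Last nonzero: 9×16×P(16,4) = 6289920. Total = 6289920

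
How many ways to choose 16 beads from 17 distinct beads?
C(17,16) = 17!/(16!×1!) = 17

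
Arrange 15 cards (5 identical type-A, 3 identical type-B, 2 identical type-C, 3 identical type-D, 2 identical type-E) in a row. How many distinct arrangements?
15! / (5! × 3! × 2! × 3! × 2!) = 75675600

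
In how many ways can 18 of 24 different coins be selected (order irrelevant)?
C(24,18) = 24!/(18!×6!) = 134596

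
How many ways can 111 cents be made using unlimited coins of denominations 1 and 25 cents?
Coefficient of x^111 in 1/(1-x^1) · 1/(1-x^25). Use j coins of 25 for j = 0..⌊111/25⌋ = 4, the rest in 1s: 4 + 1 = 5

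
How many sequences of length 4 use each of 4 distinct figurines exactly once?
4! = 24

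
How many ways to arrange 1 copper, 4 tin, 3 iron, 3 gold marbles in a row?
11! / (1! × 4! × 3! × 3!) = 46200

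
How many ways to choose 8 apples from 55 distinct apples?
C(55,8) = 55!/(8!×47!) = 1217566350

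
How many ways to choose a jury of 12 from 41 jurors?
C(41,12) = 41!/(12!×29!) = 7898654920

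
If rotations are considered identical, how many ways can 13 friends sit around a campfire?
Circular: fix one position, arrange the rest. (13-1)! = 479001600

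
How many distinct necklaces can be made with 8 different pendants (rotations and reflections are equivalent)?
(8-1)!/2 = 5040/2 = 2520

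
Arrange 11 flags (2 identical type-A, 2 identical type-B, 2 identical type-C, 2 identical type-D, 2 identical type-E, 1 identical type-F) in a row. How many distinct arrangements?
11! / (2! × 2! × 2! × 2! × 2! × 1!) = 1247400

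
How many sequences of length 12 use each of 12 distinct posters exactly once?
12! = 479001600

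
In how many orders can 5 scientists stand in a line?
5! = 120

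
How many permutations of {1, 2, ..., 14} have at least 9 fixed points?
Exactly j fixed points: C(14,j)·!(14-j); sum over j ≥ 9 (derangement numbers via !m = (m-1)·(!(m-1) + !(m-2)): !0..!5 = 1, 0, 1, 2, 9, 44). Σ_{j=9}^{14} C(14,j)·!(14-j) = C(14,9)·!5 + C(14,10)·!4 + C(14,11)·!3 + C(14,12)·!2 + C(14,13)·!1 + C(14,14)·!0 = 2002·44 + 1001·9 + 364·2 + 91·1 + 14·0 + 1·1 = 97917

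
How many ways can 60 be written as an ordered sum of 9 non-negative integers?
C(60+9-1, 9-1) = C(68, 8) = 7392009768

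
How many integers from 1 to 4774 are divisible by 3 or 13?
⌊4774/3⌋ + ⌊4774/13⌋ - ⌊4774/39⌋ = 1591 + 367 - 122 = 1836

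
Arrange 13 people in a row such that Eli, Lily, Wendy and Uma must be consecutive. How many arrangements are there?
Treat the 4 as one block: (13-4+1)! × 4! = 3628800 × 24 = 87091200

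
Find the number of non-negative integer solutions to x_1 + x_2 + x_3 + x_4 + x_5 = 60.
C(60+5-1, 5-1) = C(64, 4) = 635376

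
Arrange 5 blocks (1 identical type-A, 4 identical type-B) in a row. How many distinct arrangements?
5! / (1! × 4!) = 5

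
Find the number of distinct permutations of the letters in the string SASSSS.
6! / (5! × 1!) = 6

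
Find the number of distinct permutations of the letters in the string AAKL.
4! / (1! × 2! × 1!) = 12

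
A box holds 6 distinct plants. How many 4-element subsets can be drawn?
C(6,4) = 6!/(4!×2!) = 15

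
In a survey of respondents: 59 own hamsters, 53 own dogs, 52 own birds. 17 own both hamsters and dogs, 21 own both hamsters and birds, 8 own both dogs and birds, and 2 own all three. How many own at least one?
|A∪B∪C| = 59+53+52-17-21-8+2 = 120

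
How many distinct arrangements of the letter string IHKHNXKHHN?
10! / (2! × 1! × 4! × 2! × 1!) = 37800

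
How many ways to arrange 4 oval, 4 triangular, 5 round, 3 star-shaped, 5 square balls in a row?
21! / (4! × 4! × 5! × 3! × 5!) = 1026615189600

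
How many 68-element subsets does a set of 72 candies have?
C(72,68) = 72!/(68!×4!) = 1028790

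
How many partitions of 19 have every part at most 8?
Let r_j(i) = number of partitions of i into parts ≤ j, for i = 0..19. r_1(i) = 1 for all i; r_j(i) = r_{j-1}(i) + r_j(i-j). Rows j = 2..8: ≤2: 1 1 2 2 3 3 4 4 5 5 6 6 7 7 8 8 9 9 10 10; ≤3: 1 1 2 3 4 5 7 8 10 12 14 16 19 21 24 27 30 33 37 40; ≤4: 1 1 2 3 5 6 9 11 15 18 23 27 34 39 47 54 64 72 84 94; ≤5: 1 1 2 3 5 7 10 13 18 23 30 37 47 57 70 84 101 119 141 164; ≤6: 1 1 2 3 5 7 11 14 20 26 35 44 58 71 90 110 136 163 199 235; ≤7: 1 1 2 3 5 7 11 15 21 28 38 49 65 82 105 131 164 201 248 300; ≤8: 1 1 2 3 5 7 11 15 22 29 40 52 70 89 116 146 186 230 288 352. r_8(19) = 352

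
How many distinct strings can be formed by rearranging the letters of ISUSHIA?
7! / (1! × 1! × 2! × 2! × 1!) = 1260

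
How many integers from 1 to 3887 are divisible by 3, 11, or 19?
⌊3887/3⌋+⌊3887/11⌋+⌊3887/19⌋ - ⌊3887/33⌋-⌊3887/57⌋-⌊3887/209⌋ + ⌊3887/627⌋ = 1295+353+204 - 117-68-18 + 6 = 1655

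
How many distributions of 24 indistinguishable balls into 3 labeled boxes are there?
C(24+3-1, 3-1) = C(26, 2) = 325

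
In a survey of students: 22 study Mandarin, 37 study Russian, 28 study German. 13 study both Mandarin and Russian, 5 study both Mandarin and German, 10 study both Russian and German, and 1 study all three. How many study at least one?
|A∪B∪C| = 22+37+28-13-5-10+1 = 60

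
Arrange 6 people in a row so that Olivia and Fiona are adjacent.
Treat as block: (6-1)! × 2! = 120 × 2 = 240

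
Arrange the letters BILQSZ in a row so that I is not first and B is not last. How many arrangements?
By inclusion-exclusion: 6! - 2×(6-1)! + (6-2)! = 720 - 240 + 24 = 504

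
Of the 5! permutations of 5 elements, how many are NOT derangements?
Complement of the derangements. !5 = Σ_{j=0}^{5} (-1)^j·5!/j! = 120 - 120 + 60 - 20 + 5 - 1 = 44. 5! - !5 = 120 - 44 = 76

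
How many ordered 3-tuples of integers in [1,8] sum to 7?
Coefficient of x^7 in (x + x² + ... + x^8)^3. By inclusion-exclusion on dice exceeding 8: Σ_j (-1)^j C(3,j)·C(7-1-8j, 2) = C(3,0)·C(6,2) = 1·15 = 15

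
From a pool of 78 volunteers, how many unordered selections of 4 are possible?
C(78,4) = 78!/(4!×74!) = 1426425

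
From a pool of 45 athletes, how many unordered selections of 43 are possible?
C(45,43) = 45!/(43!×2!) = 990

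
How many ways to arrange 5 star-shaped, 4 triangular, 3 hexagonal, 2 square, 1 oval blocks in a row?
15! / (5! × 4! × 3! × 2! × 1!) = 37837800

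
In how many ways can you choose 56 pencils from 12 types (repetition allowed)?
C(56+12-1, 12-1) = C(67, 11) = 1285063345176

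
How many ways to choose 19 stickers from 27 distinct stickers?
C(27,19) = 27!/(19!×8!) = 2220075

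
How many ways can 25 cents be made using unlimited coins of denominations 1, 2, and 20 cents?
Coefficient of x^25 in 1/(1-x^1) · 1/(1-x^2) · 1/(1-x^20). Case on j = number of 20-cent coins (j = 0..1); remainder r = 25 - 20j is made from {1,2} in ⌊r/2⌋+1 ways. r = 25, 5 → 13 + 3 = 16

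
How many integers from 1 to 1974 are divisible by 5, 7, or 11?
⌊1974/5⌋+⌊1974/7⌋+⌊1974/11⌋ - ⌊1974/35⌋-⌊1974/55⌋-⌊1974/77⌋ + ⌊1974/385⌋ = 394+282+179 - 56-35-25 + 5 = 744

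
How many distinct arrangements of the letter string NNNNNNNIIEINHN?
14! / (1! × 9! × 1! × 3!) = 40040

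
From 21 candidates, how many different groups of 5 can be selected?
C(21,5) = 21!/(5!×16!) = 20349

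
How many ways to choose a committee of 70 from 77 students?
C(77,70) = 77!/(70!×7!) = 2404808340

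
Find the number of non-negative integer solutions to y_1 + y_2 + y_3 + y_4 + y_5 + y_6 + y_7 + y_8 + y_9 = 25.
C(25+9-1, 9-1) = C(33, 8) = 13884156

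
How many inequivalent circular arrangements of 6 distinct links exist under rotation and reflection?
(6-1)!/2 = 120/2 = 60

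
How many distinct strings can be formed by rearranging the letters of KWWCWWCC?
8! / (3! × 4! × 1!) = 280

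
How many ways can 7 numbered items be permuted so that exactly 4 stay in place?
Choose the 4 fixed points C(7,4) = 35, derange the rest: !3 = Σ_{j=0}^{3} (-1)^j·3!/j! = 6 - 6 + 3 - 1 = 2. Product = 35 × 2 = 70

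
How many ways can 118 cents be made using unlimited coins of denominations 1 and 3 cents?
Coefficient of x^118 in 1/(1-x^1) · 1/(1-x^3). Use j coins of 3 for j = 0..⌊118/3⌋ = 39, the rest in 1s: 39 + 1 = 40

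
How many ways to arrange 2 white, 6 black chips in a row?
8! / (2! × 6!) = 28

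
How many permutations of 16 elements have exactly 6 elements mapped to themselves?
Choose the 6 fixed points C(16,6) = 8008, derange the rest: !10 = Σ_{j=0}^{10} (-1)^j·10!/j! = 3628800 - 3628800 + 1814400 - 604800 + 151200 - 30240 + 5040 - 720 + 90 - 10 + 1 = 1334961. Product = 8008 × 1334961 = 10690367688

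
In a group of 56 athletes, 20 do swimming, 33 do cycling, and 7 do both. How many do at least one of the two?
|A∪B| = |A| + |B| - |A∩B| = 20 + 33 - 7 = 46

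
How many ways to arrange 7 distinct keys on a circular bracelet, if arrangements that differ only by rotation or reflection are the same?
(7-1)!/2 = 720/2 = 360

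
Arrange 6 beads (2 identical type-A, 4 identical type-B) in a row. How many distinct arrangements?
6! / (2! × 4!) = 15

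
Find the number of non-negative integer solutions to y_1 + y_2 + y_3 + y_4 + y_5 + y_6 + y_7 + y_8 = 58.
C(58+8-1, 8-1) = C(65, 7) = 696190560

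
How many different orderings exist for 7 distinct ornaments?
7! = 5040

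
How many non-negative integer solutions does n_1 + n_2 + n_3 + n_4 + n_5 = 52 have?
C(52+5-1, 5-1) = C(56, 4) = 367290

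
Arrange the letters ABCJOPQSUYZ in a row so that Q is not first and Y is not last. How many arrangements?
By inclusion-exclusion: 11! - 2×(11-1)! + (11-2)! = 39916800 - 7257600 + 362880 = 33022080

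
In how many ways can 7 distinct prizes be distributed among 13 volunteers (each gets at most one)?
P(13,7) = 13!/(13-7)! = 8648640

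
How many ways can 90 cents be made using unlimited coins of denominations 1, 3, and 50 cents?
Coefficient of x^90 in 1/(1-x^1) · 1/(1-x^3) · 1/(1-x^50). Case on j = number of 50-cent coins (j = 0..1); remainder r = 90 - 50j is made from {1,3} in ⌊r/3⌋+1 ways. r = 90, 40 → 31 + 14 = 45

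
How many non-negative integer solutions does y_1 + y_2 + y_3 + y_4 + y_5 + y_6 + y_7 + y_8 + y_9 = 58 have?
C(58+9-1, 9-1) = C(66, 8) = 5743572120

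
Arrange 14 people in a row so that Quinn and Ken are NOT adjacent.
Total - adjacent = 14! - (14-1)!×2 = 87178291200 - 12454041600 = 74724249600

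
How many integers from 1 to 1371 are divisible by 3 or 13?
⌊1371/3⌋ + ⌊1371/13⌋ - ⌊1371/39⌋ = 457 + 105 - 35 = 527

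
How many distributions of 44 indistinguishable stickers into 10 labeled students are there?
C(44+10-1, 10-1) = C(53, 9) = 4431613550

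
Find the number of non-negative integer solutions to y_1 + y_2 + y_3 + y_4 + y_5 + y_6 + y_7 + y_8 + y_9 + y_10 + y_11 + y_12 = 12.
C(12+12-1, 12-1) = C(23, 11) = 1352078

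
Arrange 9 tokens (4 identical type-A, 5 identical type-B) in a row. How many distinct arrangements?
9! / (4! × 5!) = 126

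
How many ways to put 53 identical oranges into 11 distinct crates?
C(53+11-1, 11-1) = C(63, 10) = 127805525001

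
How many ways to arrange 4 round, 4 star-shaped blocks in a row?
8! / (4! × 4!) = 70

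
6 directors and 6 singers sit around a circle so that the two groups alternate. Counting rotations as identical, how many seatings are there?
Fix one of the directors: (6-1)! ways for the remaining directors, × 6! ways for the singers = 120 × 720 = 86400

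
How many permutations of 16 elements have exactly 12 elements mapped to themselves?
Choose the 12 fixed points C(16,12) = 1820, derange the rest: !4 = Σ_{j=0}^{4} (-1)^j·4!/j! = 24 - 24 + 12 - 4 + 1 = 9. Product = 1820 × 9 = 16380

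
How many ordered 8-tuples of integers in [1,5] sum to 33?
Coefficient of x^33 in (x + x² + ... + x^5)^8. By inclusion-exclusion on dice exceeding 5: Σ_j (-1)^j C(8,j)·C(33-1-5j, 7) = C(8,0)·C(32,7) - C(8,1)·C(27,7) + C(8,2)·C(22,7) - C(8,3)·C(17,7) + C(8,4)·C(12,7) - C(8,5)·C(7,7) = 1·3365856 - 8·888030 + 28·170544 - 56·19448 + 70·792 - 56·1 = 3144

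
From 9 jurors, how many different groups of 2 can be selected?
C(9,2) = 9!/(2!×7!) = 36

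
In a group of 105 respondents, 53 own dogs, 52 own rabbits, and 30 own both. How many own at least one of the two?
|A∪B| = |A| + |B| - |A∩B| = 53 + 52 - 30 = 75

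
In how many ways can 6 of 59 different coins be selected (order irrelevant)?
C(59,6) = 59!/(6!×53!) = 45057474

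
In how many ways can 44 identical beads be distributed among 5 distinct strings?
C(44+5-1, 5-1) = C(48, 4) = 194580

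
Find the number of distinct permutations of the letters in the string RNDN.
4! / (1! × 2! × 1!) = 12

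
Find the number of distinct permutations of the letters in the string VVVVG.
5! / (4! × 1!) = 5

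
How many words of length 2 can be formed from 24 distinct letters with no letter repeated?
P(24,2) = 24!/(24-2)! = 552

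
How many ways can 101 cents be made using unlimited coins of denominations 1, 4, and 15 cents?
Coefficient of x^101 in 1/(1-x^1) · 1/(1-x^4) · 1/(1-x^15). Case on j = number of 15-cent coins (j = 0..6); remainder r = 101 - 15j is made from {1,4} in ⌊r/4⌋+1 ways. r = 101, 86, 71, 56, 41, 26, 11 → 26 + 22 + 18 + 15 + 11 + 7 + 3 = 102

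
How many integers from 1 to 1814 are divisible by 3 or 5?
⌊1814/3⌋ + ⌊1814/5⌋ - ⌊1814/15⌋ = 604 + 362 - 120 = 846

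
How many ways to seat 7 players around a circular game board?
Circular: fix one position, arrange the rest. (7-1)! = 720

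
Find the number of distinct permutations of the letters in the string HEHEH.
5! / (2! × 3!) = 10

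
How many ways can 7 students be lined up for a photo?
7! = 5040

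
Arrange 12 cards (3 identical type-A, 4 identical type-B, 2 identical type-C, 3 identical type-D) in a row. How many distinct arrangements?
12! / (3! × 4! × 2! × 3!) = 277200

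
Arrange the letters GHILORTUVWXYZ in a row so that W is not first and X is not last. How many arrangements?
By inclusion-exclusion: 13! - 2×(13-1)! + (13-2)! = 6227020800 - 958003200 + 39916800 = 5308934400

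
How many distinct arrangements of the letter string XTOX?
4! / (2! × 1! × 1!) = 12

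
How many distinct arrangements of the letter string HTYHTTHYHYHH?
12! / (3! × 3! × 6!) = 18480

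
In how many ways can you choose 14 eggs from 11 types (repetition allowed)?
C(14+11-1, 11-1) = C(24, 10) = 1961256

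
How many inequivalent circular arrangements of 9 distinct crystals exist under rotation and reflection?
(9-1)!/2 = 40320/2 = 20160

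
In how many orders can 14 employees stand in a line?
14! = 87178291200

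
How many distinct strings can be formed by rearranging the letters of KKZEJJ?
6! / (1! × 1! × 2! × 2!) = 180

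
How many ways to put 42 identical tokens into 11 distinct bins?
C(42+11-1, 11-1) = C(52, 10) = 15820024220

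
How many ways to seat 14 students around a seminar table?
Circular: fix one position, arrange the rest. (14-1)! = 6227020800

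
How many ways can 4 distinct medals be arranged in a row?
4! = 24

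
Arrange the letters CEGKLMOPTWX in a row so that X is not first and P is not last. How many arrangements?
By inclusion-exclusion: 11! - 2×(11-1)! + (11-2)! = 39916800 - 7257600 + 362880 = 33022080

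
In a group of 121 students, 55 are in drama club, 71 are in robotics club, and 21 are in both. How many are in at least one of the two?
|A∪B| = |A| + |B| - |A∩B| = 55 + 71 - 21 = 105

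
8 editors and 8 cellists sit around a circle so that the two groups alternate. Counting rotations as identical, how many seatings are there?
Fix one of the editors: (8-1)! ways for the remaining editors, × 8! ways for the cellists = 5040 × 40320 = 203212800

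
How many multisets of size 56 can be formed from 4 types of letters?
C(56+4-1, 4-1) = C(59, 3) = 32509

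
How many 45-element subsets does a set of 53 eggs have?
C(53,45) = 53!/(45!×8!) = 886322710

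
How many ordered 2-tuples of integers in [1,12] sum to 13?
Coefficient of x^13 in (x + x² + ... + x^12)^2. By inclusion-exclusion on dice exceeding 12: Σ_j (-1)^j C(2,j)·C(13-1-12j, 1) = C(2,0)·C(12,1) = 1·12 = 12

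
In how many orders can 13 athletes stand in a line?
13! = 6227020800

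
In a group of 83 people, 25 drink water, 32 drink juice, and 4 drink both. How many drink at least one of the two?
|A∪B| = |A| + |B| - |A∩B| = 25 + 32 - 4 = 53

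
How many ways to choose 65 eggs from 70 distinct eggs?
C(70,65) = 70!/(65!×5!) = 12103014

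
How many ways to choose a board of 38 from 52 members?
C(52,38) = 52!/(38!×14!) = 1768966344600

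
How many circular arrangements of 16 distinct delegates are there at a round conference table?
Circular: fix one position, arrange the rest. (16-1)! = 1307674368000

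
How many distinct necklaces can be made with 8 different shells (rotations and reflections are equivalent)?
(8-1)!/2 = 5040/2 = 2520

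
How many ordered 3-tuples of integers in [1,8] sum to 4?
Coefficient of x^4 in (x + x² + ... + x^8)^3. By inclusion-exclusion on dice exceeding 8: Σ_j (-1)^j C(3,j)·C(4-1-8j, 2) = C(3,0)·C(3,2) = 1·3 = 3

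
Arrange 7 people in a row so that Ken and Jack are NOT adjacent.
Total - adjacent = 7! - (7-1)!×2 = 5040 - 1440 = 3600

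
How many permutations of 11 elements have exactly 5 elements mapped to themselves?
Choose the 5 fixed points C(11,5) = 462, derange the rest: !6 = Σ_{j=0}^{6} (-1)^j·6!/j! = 720 - 720 + 360 - 120 + 30 - 6 + 1 = 265. Product = 462 × 265 = 122430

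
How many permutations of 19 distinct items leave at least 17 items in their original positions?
Exactly j fixed points: C(19,j)·!(19-j); sum over j ≥ 17 (derangement numbers via !m = (m-1)·(!(m-1) + !(m-2)): !0..!2 = 1, 0, 1). Σ_{j=17}^{19} C(19,j)·!(19-j) = C(19,17)·!2 + C(19,18)·!1 + C(19,19)·!0 = 171·1 + 19·0 + 1·1 = 172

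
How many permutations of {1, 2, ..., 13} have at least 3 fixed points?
Exactly j fixed points: C(13,j)·!(13-j); sum over j ≥ 3 (derangement numbers via !m = (m-1)·(!(m-1) + !(m-2)): !0..!10 = 1, 0, 1, 2, 9, 44, 265, 1854, 14833, 133496, 1334961). Σ_{j=3}^{13} C(13,j)·!(13-j) = C(13,3)·!10 + C(13,4)·!9 + C(13,5)·!8 + C(13,6)·!7 + C(13,7)·!6 + C(13,8)·!5 + C(13,9)·!4 + C(13,10)·!3 + C(13,11)·!2 + C(13,12)·!1 + C(13,13)·!0 = 286·1334961 + 715·133496 + 1287·14833 + 1716·1854 + 1716·265 + 1287·44 + 715·9 + 286·2 + 78·1 + 13·0 + 1·1 = 500038475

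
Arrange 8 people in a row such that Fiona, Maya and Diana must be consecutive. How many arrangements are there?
Treat the 3 as one block: (8-3+1)! × 3! = 720 × 6 = 4320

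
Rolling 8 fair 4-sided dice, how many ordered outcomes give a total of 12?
Coefficient of x^12 in (x + x² + ... + x^4)^8. By inclusion-exclusion on dice exceeding 4: Σ_j (-1)^j C(8,j)·C(12-1-4j, 7) = C(8,0)·C(11,7) - C(8,1)·C(7,7) = 1·330 - 8·1 = 322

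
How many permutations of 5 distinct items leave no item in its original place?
!5 = Σ_{j=0}^{5} (-1)^j·5!/j! = 120 - 120 + 60 - 20 + 5 - 1 = 44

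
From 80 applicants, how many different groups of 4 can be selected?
C(80,4) = 80!/(4!×76!) = 1581580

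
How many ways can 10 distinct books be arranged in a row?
10! = 3628800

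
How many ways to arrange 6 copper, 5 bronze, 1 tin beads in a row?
12! / (6! × 5! × 1!) = 5544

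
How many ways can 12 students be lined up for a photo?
12! = 479001600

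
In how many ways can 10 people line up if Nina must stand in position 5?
Fix one position: (10-1)! = 362880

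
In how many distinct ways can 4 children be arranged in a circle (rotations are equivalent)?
Circular: fix one position, arrange the rest. (4-1)! = 6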